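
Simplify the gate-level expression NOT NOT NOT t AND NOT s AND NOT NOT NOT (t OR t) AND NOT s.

NOT NOT NOT t AND NOT s AND NOT NOT NOT (t OR t) AND NOT s
= NOT NOT NOT t AND NOT s AND NOT NOT NOT t AND NOT s
= NOT NOT NOT t AND NOT s
= NOT t AND NOT s

NOT t AND NOT s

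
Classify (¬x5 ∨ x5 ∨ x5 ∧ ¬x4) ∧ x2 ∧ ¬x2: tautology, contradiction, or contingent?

contradiction

(¬x5 ∨ x5 ∨ x5 ∧ ¬x4) ∧ x2 ∧ ¬x2
= (¬x5 ∨ x5) ∧ x2 ∧ ¬x2   [absorption]
= x2 ∧ ¬x2   [complement / identity]
= False   [complement]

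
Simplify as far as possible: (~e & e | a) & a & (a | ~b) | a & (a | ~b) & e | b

a | b

(~e & e | a) & a & (a | ~b) | a & (a | ~b) & e | b
= (~e & e | a | e) & a & (a | ~b) | b   — distribution
= (~e & e | a | e) & a | b   — absorption
= (a | e) & a | b   — complement / identity
= a | b   — absorption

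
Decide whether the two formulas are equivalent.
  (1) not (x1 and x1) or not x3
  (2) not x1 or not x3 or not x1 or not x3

Yes

E1: not (x1 and x1) or not x3
    = not x1 or not x3
E2: not x1 or not x3 or not x1 or not x3
    = not x1 or not x3
Both reduce to not x1 or not x3, so they are equivalent.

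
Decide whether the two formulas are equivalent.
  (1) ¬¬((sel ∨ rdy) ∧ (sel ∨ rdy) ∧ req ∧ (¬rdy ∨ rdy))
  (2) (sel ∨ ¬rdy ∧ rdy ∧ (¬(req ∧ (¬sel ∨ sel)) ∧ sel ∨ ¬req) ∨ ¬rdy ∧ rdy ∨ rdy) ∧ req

E1: ¬¬((sel ∨ rdy) ∧ (sel ∨ rdy) ∧ req ∧ (¬rdy ∨ rdy))
    = ¬¬((sel ∨ rdy) ∧ req ∧ (¬rdy ∨ rdy))   (idempotence)
    = ¬¬((sel ∨ rdy) ∧ req)   (complement / identity)
    = (sel ∨ rdy) ∧ req   (double negation)
E2: (sel ∨ ¬rdy ∧ rdy ∧ (¬(req ∧ (¬sel ∨ sel)) ∧ sel ∨ ¬req) ∨ ¬rdy ∧ rdy ∨ rdy) ∧ req
    = (sel ∨ ¬rdy ∧ rdy ∧ (¬req ∧ sel ∨ ¬req) ∨ ¬rdy ∧ rdy ∨ rdy) ∧ req   (complement / identity)
    = (sel ∨ ¬rdy ∧ rdy ∧ ¬req ∨ ¬rdy ∧ rdy ∨ rdy) ∧ req   (absorption)
    = (sel ∨ ¬rdy ∧ rdy ∨ rdy) ∧ req   (absorption)
    = (sel ∨ rdy) ∧ req   (complement / identity)
Both reduce to (sel ∨ rdy) ∧ req, so they are equivalent.

Yes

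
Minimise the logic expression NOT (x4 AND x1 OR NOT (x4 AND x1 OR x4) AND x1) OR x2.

NOT x1 OR x2

NOT (x4 AND x1 OR NOT (x4 AND x1 OR x4) AND x1) OR x2
= NOT (x4 AND x1 OR NOT x4 AND x1) OR x2   [absorption]
= NOT x1 OR x2   [distribution]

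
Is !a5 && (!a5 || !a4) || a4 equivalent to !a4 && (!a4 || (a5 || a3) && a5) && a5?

E1: !a5 && (!a5 || !a4) || a4
    = !a5 || a4   — absorption
E2: !a4 && (!a4 || (a5 || a3) && a5) && a5
    = !a4 && (!a4 || a5) && a5   — absorption
    = !a4 && a5   — absorption
These differ: at a3=0, a4=1, a5=0, E1 = 1 but E2 = 0.

No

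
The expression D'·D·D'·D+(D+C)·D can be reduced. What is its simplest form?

D

D'·D·D'·D+(D+C)·D
= D'·D·D'·D+D   — absorption
= D'·D+D   — idempotence
= D   — complement / identity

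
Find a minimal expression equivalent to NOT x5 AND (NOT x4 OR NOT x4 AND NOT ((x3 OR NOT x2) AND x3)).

NOT x5 AND (NOT x4 OR NOT x4 AND NOT ((x3 OR NOT x2) AND x3))
= NOT x5 AND (NOT x4 OR NOT x4 AND NOT x3)   — absorption
= NOT x5 AND NOT x4   — absorption

NOT x5 AND NOT x4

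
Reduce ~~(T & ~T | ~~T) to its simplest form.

~~(T & ~T | ~~T)
= ~~~~T
= ~~T
= T

T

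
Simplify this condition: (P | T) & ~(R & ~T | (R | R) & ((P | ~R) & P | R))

(P | T) & ~(R & ~T | (R | R) & ((P | ~R) & P | R))
= (P | T) & ~(R & ~T | R & (P | ~R) & P | R)   (distribution)
= (P | T) & ~(R & ~T | R & P | R)   (absorption)
= (P | T) & ~(R & ~T | R)   (absorption)
= (P | T) & ~R   (absorption)

(P | T) & ~R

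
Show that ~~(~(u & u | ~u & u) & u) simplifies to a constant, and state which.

~~(~(u & u | ~u & u) & u)
= ~~(~u & u)   (distribution)
= ~u & u   (double negation)
= 0   (complement)

0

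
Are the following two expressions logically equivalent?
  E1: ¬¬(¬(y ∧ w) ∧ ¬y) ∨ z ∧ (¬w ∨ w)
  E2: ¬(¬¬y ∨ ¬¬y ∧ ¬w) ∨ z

E1: ¬¬(¬(y ∧ w) ∧ ¬y) ∨ z ∧ (¬w ∨ w)
    = ¬¬(¬(y ∧ w) ∧ ¬y) ∨ z   — complement / identity
    = ¬(y ∧ w ∨ y) ∨ z   — De Morgan
    = ¬y ∨ z   — absorption
E2: ¬(¬¬y ∨ ¬¬y ∧ ¬w) ∨ z
    = ¬¬¬y ∨ z   — absorption
    = ¬y ∨ z   — double negation
Both reduce to ¬y ∨ z, so they are equivalent.

Yes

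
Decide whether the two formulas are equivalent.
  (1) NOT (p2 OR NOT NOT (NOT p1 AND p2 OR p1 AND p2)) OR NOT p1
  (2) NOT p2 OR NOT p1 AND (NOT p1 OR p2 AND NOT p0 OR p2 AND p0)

Yes

E1: NOT (p2 OR NOT NOT (NOT p1 AND p2 OR p1 AND p2)) OR NOT p1
    = NOT (p2 OR NOT NOT p2) OR NOT p1   (distribution)
    = NOT (p2 OR p2) OR NOT p1   (double negation)
    = NOT p2 OR NOT p1   (idempotence)
E2: NOT p2 OR NOT p1 AND (NOT p1 OR p2 AND NOT p0 OR p2 AND p0)
    = NOT p2 OR NOT p1 AND (NOT p1 OR p2)   (distribution)
    = NOT p2 OR NOT p1   (absorption)
Both reduce to NOT p2 OR NOT p1, so they are equivalent.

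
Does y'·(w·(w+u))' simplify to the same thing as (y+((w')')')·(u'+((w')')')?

No

E1: y'·(w·(w+u))'
    = y'·w'   (absorption)
E2: (y+((w')')')·(u'+((w')')')
    = y·u'+((w')')'   (distribution)
    = y·u'+w'   (double negation)
These differ: at u=0, w=0, y=1, E1 = 0 but E2 = 1.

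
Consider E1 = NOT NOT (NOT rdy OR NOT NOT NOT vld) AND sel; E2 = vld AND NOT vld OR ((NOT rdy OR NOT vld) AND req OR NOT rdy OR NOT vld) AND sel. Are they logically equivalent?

E1: NOT NOT (NOT rdy OR NOT NOT NOT vld) AND sel
    = (NOT rdy OR NOT NOT NOT vld) AND sel   [double negation]
    = (NOT rdy OR NOT vld) AND sel   [double negation]
E2: vld AND NOT vld OR ((NOT rdy OR NOT vld) AND req OR NOT rdy OR NOT vld) AND sel
    = ((NOT rdy OR NOT vld) AND req OR NOT rdy OR NOT vld) AND sel   [complement / identity]
    = (NOT rdy OR NOT vld) AND sel   [absorption]
Both reduce to (NOT rdy OR NOT vld) AND sel, so they are equivalent.

Yes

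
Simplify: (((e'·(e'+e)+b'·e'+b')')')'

e·b

(((e'·(e'+e)+b'·e'+b')')')'
= (((e'·(e'+e)+b')')')'   (absorption)
= (e'·(e'+e)+b')'   (double negation)
= (e'+b')'   (complement / identity)
= e·b   (De Morgan)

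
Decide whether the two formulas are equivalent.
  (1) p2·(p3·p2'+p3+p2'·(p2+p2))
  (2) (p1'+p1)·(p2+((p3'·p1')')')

E1: p2·(p3·p2'+p3+p2'·(p2+p2))
    = p2·(p3·p2'+p3+p2'·p2)   [idempotence]
    = p2·(p3·p2'+p3)   [complement / identity]
    = p2·p3   [absorption]
E2: (p1'+p1)·(p2+((p3'·p1')')')
    = p2+((p3'·p1')')'   [complement / identity]
    = p2+p3'·p1'   [double negation]
These differ: at p1=0, p2=1, p3=0, E1 = 0 but E2 = 1.

No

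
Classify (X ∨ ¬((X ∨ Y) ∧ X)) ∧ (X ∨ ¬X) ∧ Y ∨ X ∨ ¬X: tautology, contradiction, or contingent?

tautology

(X ∨ ¬((X ∨ Y) ∧ X)) ∧ (X ∨ ¬X) ∧ Y ∨ X ∨ ¬X
= (X ∨ ¬X) ∧ (X ∨ ¬X) ∧ Y ∨ X ∨ ¬X   — absorption
= (X ∨ ¬X) ∧ Y ∨ X ∨ ¬X   — complement / identity
= X ∨ ¬X   — absorption
= True   — complement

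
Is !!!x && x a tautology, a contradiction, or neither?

!!!x && x
= !x && x   (double negation)
= false   (complement)

contradiction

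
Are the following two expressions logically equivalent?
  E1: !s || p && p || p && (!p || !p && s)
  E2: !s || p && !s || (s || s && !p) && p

E1: !s || p && p || p && (!p || !p && s)
    = !s || p && p || p && !p
    = !s || p
E2: !s || p && !s || (s || s && !p) && p
    = !s || p && !s || s && p
    = !s || p
Both reduce to !s || p, so they are equivalent.

Yes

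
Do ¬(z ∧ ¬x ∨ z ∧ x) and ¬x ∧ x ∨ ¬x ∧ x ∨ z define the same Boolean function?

E1: ¬(z ∧ ¬x ∨ z ∧ x)
    = ¬z   — distribution
E2: ¬x ∧ x ∨ ¬x ∧ x ∨ z
    = ¬x ∧ x ∨ z   — idempotence
    = z   — complement / identity
These differ: at x=0, z=0, E1 = 1 but E2 = 0.

No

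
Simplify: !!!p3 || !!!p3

!p3

!!!p3 || !!!p3
= !!!p3   (idempotence)
= !p3   (double negation)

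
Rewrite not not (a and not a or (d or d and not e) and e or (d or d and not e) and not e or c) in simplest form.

d or c

not not (a and not a or (d or d and not e) and e or (d or d and not e) and not e or c)
= a and not a or (d or d and not e) and e or (d or d and not e) and not e or c   (double negation)
= (d or d and not e) and e or (d or d and not e) and not e or c   (complement / identity)
= d or d and not e or c   (distribution)
= d or c   (absorption)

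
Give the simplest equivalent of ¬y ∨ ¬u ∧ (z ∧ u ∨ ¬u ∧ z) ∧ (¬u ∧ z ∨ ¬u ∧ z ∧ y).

¬y ∨ ¬u ∧ z

¬y ∨ ¬u ∧ (z ∧ u ∨ ¬u ∧ z) ∧ (¬u ∧ z ∨ ¬u ∧ z ∧ y)
= ¬y ∨ ¬u ∧ (z ∧ u ∨ ¬u ∧ z) ∧ ¬u ∧ z
= ¬y ∨ ¬u ∧ z ∧ ¬u ∧ z
= ¬y ∨ ¬u ∧ z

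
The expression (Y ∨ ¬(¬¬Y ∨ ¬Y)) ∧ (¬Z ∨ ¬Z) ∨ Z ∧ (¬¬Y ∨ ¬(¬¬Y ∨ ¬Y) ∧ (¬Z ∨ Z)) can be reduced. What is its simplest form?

(Y ∨ ¬(¬¬Y ∨ ¬Y)) ∧ (¬Z ∨ ¬Z) ∨ Z ∧ (¬¬Y ∨ ¬(¬¬Y ∨ ¬Y) ∧ (¬Z ∨ Z))
= (Y ∨ ¬(¬¬Y ∨ ¬Y)) ∧ (¬Z ∨ ¬Z) ∨ Z ∧ (¬¬Y ∨ ¬(¬¬Y ∨ ¬Y))   [complement / identity]
= (Y ∨ ¬(¬¬Y ∨ ¬Y)) ∧ ¬Z ∨ Z ∧ (¬¬Y ∨ ¬(¬¬Y ∨ ¬Y))   [idempotence]
= (Y ∨ ¬(¬¬Y ∨ ¬Y)) ∧ ¬Z ∨ Z ∧ (Y ∨ ¬(¬¬Y ∨ ¬Y))   [double negation]
= Y ∨ ¬(¬¬Y ∨ ¬Y)   [distribution]
= Y ∨ ¬Y ∧ Y   [De Morgan]
= Y   [complement / identity]

Y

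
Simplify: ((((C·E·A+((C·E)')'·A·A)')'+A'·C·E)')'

C·E

((((C·E·A+((C·E)')'·A·A)')'+A'·C·E)')'
= ((((C·E·A+C·E·A·A)')'+A'·C·E)')'   (double negation)
= ((((C·E·A)')'+A'·C·E)')'   (absorption)
= ((C·E·A)')'+A'·C·E   (double negation)
= C·E·A+A'·C·E   (double negation)
= C·E   (distribution)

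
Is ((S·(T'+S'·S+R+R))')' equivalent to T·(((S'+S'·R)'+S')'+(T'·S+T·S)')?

E1: ((S·(T'+S'·S+R+R))')'
    = ((S·(T'+R+R))')'
    = S·(T'+R+R)
    = S·(T'+R)
E2: T·(((S'+S'·R)'+S')'+(T'·S+T·S)')
    = T·((S'+S'·R)·S+(T'·S+T·S)')
    = T·(S'·S+(T'·S+T·S)')
    = T·(T'·S+T·S)'
    = T·S'
These differ: at R=1, S=0, T=1, E1 = 0 but E2 = 1.

No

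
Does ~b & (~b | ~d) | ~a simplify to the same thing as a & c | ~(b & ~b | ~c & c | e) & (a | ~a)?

No

E1: ~b & (~b | ~d) | ~a
    = ~b | ~a   (absorption)
E2: a & c | ~(b & ~b | ~c & c | e) & (a | ~a)
    = a & c | ~(b & ~b | ~c & c | e)   (complement / identity)
    = a & c | ~(~c & c | e)   (complement / identity)
    = a & c | ~e   (complement / identity)
These differ: at a=0, b=0, c=1, d=1, e=1, E1 = 1 but E2 = 0.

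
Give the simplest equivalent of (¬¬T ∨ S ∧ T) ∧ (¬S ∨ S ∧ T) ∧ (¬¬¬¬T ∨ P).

(¬¬T ∨ S ∧ T) ∧ (¬S ∨ S ∧ T) ∧ (¬¬¬¬T ∨ P)
= (¬¬T ∨ S ∧ T) ∧ (¬S ∨ S ∧ T) ∧ (¬¬T ∨ P)   [double negation]
= (T ∨ S ∧ T) ∧ (¬S ∨ S ∧ T) ∧ (¬¬T ∨ P)   [double negation]
= (T ∨ S ∧ T) ∧ (¬S ∨ S ∧ T) ∧ (T ∨ P)   [double negation]
= (T ∧ ¬S ∨ S ∧ T) ∧ (T ∨ P)   [distribution]
= T ∧ (T ∨ P)   [distribution]
= T   [absorption]

T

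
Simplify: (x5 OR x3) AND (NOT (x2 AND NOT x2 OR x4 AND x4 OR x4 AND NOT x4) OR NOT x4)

(x5 OR x3) AND NOT x4

(x5 OR x3) AND (NOT (x2 AND NOT x2 OR x4 AND x4 OR x4 AND NOT x4) OR NOT x4)
= (x5 OR x3) AND (NOT (x2 AND NOT x2 OR x4) OR NOT x4)   [distribution]
= (x5 OR x3) AND (NOT x4 OR NOT x4)   [complement / identity]
= (x5 OR x3) AND NOT x4   [idempotence]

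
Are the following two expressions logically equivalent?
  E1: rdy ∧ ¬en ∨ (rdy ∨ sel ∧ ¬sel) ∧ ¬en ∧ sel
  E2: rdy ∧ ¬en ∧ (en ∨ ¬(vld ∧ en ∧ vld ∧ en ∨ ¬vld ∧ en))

Yes

E1: rdy ∧ ¬en ∨ (rdy ∨ sel ∧ ¬sel) ∧ ¬en ∧ sel
    = rdy ∧ ¬en ∨ rdy ∧ ¬en ∧ sel   (complement / identity)
    = rdy ∧ ¬en   (absorption)
E2: rdy ∧ ¬en ∧ (en ∨ ¬(vld ∧ en ∧ vld ∧ en ∨ ¬vld ∧ en))
    = rdy ∧ ¬en ∧ (en ∨ ¬(vld ∧ en ∨ ¬vld ∧ en))   (idempotence)
    = rdy ∧ ¬en ∧ (en ∨ ¬en)   (distribution)
    = rdy ∧ ¬en   (complement / identity)
Both reduce to rdy ∧ ¬en, so they are equivalent.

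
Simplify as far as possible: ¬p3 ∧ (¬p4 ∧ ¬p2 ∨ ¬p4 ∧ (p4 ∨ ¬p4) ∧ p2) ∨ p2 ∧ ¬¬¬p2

¬p3 ∧ ¬p4

¬p3 ∧ (¬p4 ∧ ¬p2 ∨ ¬p4 ∧ (p4 ∨ ¬p4) ∧ p2) ∨ p2 ∧ ¬¬¬p2
= ¬p3 ∧ (¬p4 ∧ ¬p2 ∨ ¬p4 ∧ (p4 ∨ ¬p4) ∧ p2) ∨ p2 ∧ ¬p2
= ¬p3 ∧ (¬p4 ∧ ¬p2 ∨ ¬p4 ∧ p2) ∨ p2 ∧ ¬p2
= ¬p3 ∧ (¬p4 ∧ ¬p2 ∨ ¬p4 ∧ p2)
= ¬p3 ∧ ¬p4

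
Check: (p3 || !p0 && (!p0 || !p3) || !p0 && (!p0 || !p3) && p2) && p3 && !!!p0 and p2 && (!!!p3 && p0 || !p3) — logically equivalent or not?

No

E1: (p3 || !p0 && (!p0 || !p3) || !p0 && (!p0 || !p3) && p2) && p3 && !!!p0
    = (p3 || !p0 && (!p0 || !p3)) && p3 && !!!p0   (absorption)
    = (p3 || !p0 && (!p0 || !p3)) && p3 && !p0   (double negation)
    = (p3 || !p0) && p3 && !p0   (absorption)
    = p3 && !p0   (absorption)
E2: p2 && (!!!p3 && p0 || !p3)
    = p2 && (!p3 && p0 || !p3)   (double negation)
    = p2 && !p3   (absorption)
These differ: at p0=0, p2=1, p3=0, E1 = 0 but E2 = 1.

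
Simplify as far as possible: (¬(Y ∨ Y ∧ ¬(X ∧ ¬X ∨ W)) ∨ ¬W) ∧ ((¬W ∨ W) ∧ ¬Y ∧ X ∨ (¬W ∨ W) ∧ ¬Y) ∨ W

(¬(Y ∨ Y ∧ ¬(X ∧ ¬X ∨ W)) ∨ ¬W) ∧ ((¬W ∨ W) ∧ ¬Y ∧ X ∨ (¬W ∨ W) ∧ ¬Y) ∨ W
= (¬(Y ∨ Y ∧ ¬(X ∧ ¬X ∨ W)) ∨ ¬W) ∧ (¬W ∨ W) ∧ ¬Y ∨ W
= (¬(Y ∨ Y ∧ ¬(X ∧ ¬X ∨ W)) ∨ ¬W) ∧ ¬Y ∨ W
= (¬(Y ∨ Y ∧ ¬W) ∨ ¬W) ∧ ¬Y ∨ W
= (¬Y ∨ ¬W) ∧ ¬Y ∨ W
= ¬Y ∨ W

¬Y ∨ W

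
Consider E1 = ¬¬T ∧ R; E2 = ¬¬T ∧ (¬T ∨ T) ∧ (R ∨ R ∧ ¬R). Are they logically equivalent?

E1: ¬¬T ∧ R
    = T ∧ R   [double negation]
E2: ¬¬T ∧ (¬T ∨ T) ∧ (R ∨ R ∧ ¬R)
    = T ∧ (¬T ∨ T) ∧ (R ∨ R ∧ ¬R)   [double negation]
    = T ∧ (¬T ∨ T) ∧ R   [complement / identity]
    = T ∧ R   [complement / identity]
Both reduce to T ∧ R, so they are equivalent.

Yes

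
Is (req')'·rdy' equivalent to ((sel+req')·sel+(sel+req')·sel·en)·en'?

E1: (req')'·rdy'
    = req·rdy'   (double negation)
E2: ((sel+req')·sel+(sel+req')·sel·en)·en'
    = (sel+req')·sel·en'   (absorption)
    = sel·en'   (absorption)
These differ: at en=0, rdy=0, req=0, sel=1, E1 = 0 but E2 = 1.

No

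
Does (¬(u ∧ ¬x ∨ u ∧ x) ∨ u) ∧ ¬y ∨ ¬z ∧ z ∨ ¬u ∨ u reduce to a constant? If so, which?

yes, True

(¬(u ∧ ¬x ∨ u ∧ x) ∨ u) ∧ ¬y ∨ ¬z ∧ z ∨ ¬u ∨ u
= (¬(u ∧ ¬x ∨ u ∧ x) ∨ u) ∧ ¬y ∨ ¬u ∨ u   (complement / identity)
= (¬u ∨ u) ∧ ¬y ∨ ¬u ∨ u   (distribution)
= ¬u ∨ u   (absorption)
= True   (complement)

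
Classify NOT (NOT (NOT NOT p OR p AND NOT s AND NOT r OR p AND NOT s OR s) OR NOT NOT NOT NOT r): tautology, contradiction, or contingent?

NOT (NOT (NOT NOT p OR p AND NOT s AND NOT r OR p AND NOT s OR s) OR NOT NOT NOT NOT r)
= NOT (NOT (p OR p AND NOT s AND NOT r OR p AND NOT s OR s) OR NOT NOT NOT NOT r)
= NOT (NOT (p OR p AND NOT s AND NOT r OR p AND NOT s OR s) OR NOT NOT r)
= NOT (NOT (p OR p AND NOT s OR s) OR NOT NOT r)
= (p OR p AND NOT s OR s) AND NOT r
= (p OR s) AND NOT r
This depends on p, r, s, so it is not a constant.

contingent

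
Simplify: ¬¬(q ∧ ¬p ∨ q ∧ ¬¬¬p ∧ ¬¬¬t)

¬¬(q ∧ ¬p ∨ q ∧ ¬¬¬p ∧ ¬¬¬t)
= ¬¬(q ∧ ¬p ∨ q ∧ ¬¬¬p ∧ ¬t)
= ¬¬(q ∧ ¬p ∨ q ∧ ¬p ∧ ¬t)
= ¬¬(q ∧ ¬p)
= q ∧ ¬p

q ∧ ¬p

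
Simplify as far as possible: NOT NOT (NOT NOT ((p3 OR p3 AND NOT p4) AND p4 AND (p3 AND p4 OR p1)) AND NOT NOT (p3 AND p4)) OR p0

NOT NOT (NOT NOT ((p3 OR p3 AND NOT p4) AND p4 AND (p3 AND p4 OR p1)) AND NOT NOT (p3 AND p4)) OR p0
= NOT NOT (NOT NOT (p3 AND p4 AND (p3 AND p4 OR p1)) AND NOT NOT (p3 AND p4)) OR p0   — absorption
= NOT NOT (NOT NOT (p3 AND p4) AND NOT NOT (p3 AND p4)) OR p0   — absorption
= NOT NOT NOT NOT (p3 AND p4) OR p0   — idempotence
= NOT NOT (p3 AND p4) OR p0   — double negation
= p3 AND p4 OR p0   — double negation

p3 AND p4 OR p0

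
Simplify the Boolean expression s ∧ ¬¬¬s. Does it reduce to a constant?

False

s ∧ ¬¬¬s
= s ∧ ¬s
= False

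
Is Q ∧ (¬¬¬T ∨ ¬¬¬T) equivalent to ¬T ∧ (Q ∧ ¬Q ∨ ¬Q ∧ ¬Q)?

E1: Q ∧ (¬¬¬T ∨ ¬¬¬T)
    = Q ∧ ¬¬¬T   — idempotence
    = Q ∧ ¬T   — double negation
E2: ¬T ∧ (Q ∧ ¬Q ∨ ¬Q ∧ ¬Q)
    = ¬T ∧ ¬Q   — distribution
These differ: at Q=0, T=0, E1 = 0 but E2 = 1.

No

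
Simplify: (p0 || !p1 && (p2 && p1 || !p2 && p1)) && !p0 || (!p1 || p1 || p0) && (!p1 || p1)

true

(p0 || !p1 && (p2 && p1 || !p2 && p1)) && !p0 || (!p1 || p1 || p0) && (!p1 || p1)
= (p0 || !p1 && p1) && !p0 || (!p1 || p1 || p0) && (!p1 || p1)   — distribution
= (p0 || !p1 && p1) && !p0 || !p1 || p1   — absorption
= p0 && !p0 || !p1 || p1   — complement / identity
= !p1 || p1   — complement / identity
= true   — complement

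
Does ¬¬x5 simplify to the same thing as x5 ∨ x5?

E1: ¬¬x5
    = x5   [double negation]
E2: x5 ∨ x5
    = x5   [idempotence]
Both reduce to x5, so they are equivalent.

Yes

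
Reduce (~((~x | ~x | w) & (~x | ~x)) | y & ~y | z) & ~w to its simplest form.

(~((~x | ~x | w) & (~x | ~x)) | y & ~y | z) & ~w
= (~(~x | ~x) | y & ~y | z) & ~w   (absorption)
= (~~x | y & ~y | z) & ~w   (idempotence)
= (~~x | z) & ~w   (complement / identity)
= (x | z) & ~w   (double negation)

(x | z) & ~w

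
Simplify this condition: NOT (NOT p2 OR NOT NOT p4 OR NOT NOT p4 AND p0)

NOT (NOT p2 OR NOT NOT p4 OR NOT NOT p4 AND p0)
= NOT (NOT p2 OR NOT NOT p4)   (absorption)
= p2 AND NOT p4   (De Morgan)

p2 AND NOT p4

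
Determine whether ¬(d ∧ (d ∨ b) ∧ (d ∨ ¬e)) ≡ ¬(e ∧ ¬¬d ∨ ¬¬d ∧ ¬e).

Yes

E1: ¬(d ∧ (d ∨ b) ∧ (d ∨ ¬e))
    = ¬(d ∧ (d ∨ ¬e))   [absorption]
    = ¬d   [absorption]
E2: ¬(e ∧ ¬¬d ∨ ¬¬d ∧ ¬e)
    = ¬¬¬d   [distribution]
    = ¬d   [double negation]
Both reduce to ¬d, so they are equivalent.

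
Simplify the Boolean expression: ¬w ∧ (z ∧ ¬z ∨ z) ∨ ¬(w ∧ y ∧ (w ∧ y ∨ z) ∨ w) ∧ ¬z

¬w

¬w ∧ (z ∧ ¬z ∨ z) ∨ ¬(w ∧ y ∧ (w ∧ y ∨ z) ∨ w) ∧ ¬z
= ¬w ∧ (z ∧ ¬z ∨ z) ∨ ¬(w ∧ y ∨ w) ∧ ¬z
= ¬w ∧ (z ∧ ¬z ∨ z) ∨ ¬w ∧ ¬z
= ¬w ∧ z ∨ ¬w ∧ ¬z
= ¬w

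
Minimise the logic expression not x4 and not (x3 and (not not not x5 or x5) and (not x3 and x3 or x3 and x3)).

not x4 and not x3

not x4 and not (x3 and (not not not x5 or x5) and (not x3 and x3 or x3 and x3))
= not x4 and not (x3 and (not x5 or x5) and (not x3 and x3 or x3 and x3))   — double negation
= not x4 and not (x3 and (not x5 or x5) and (not x3 or x3) and x3)   — distribution
= not x4 and not (x3 and (not x3 or x3) and x3)   — complement / identity
= not x4 and not (x3 and x3)   — complement / identity
= not x4 and not x3   — idempotence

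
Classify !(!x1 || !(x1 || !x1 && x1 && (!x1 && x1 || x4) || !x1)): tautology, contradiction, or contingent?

!(!x1 || !(x1 || !x1 && x1 && (!x1 && x1 || x4) || !x1))
= x1 && (x1 || !x1 && x1 && (!x1 && x1 || x4) || !x1)   [De Morgan]
= x1 && (x1 || !x1 && x1 || !x1)   [absorption]
= x1 && (x1 || !x1)   [complement / identity]
= x1   [complement / identity]
This depends on x1, so it is not a constant.

contingent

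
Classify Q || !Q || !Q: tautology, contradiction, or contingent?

tautology

Q || !Q || !Q
= Q || !Q   (idempotence)
= true   (complement)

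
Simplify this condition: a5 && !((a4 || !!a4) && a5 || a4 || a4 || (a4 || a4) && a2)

a5 && !a4

a5 && !((a4 || !!a4) && a5 || a4 || a4 || (a4 || a4) && a2)
= a5 && !((a4 || a4) && a5 || a4 || a4 || (a4 || a4) && a2)   — double negation
= a5 && !((a4 || a4) && a5 || a4 || a4)   — absorption
= a5 && !(a4 || a4)   — absorption
= a5 && !a4   — idempotence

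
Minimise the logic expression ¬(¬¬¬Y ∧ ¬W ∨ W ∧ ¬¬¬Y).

Y

¬(¬¬¬Y ∧ ¬W ∨ W ∧ ¬¬¬Y)
= ¬¬¬¬Y   [distribution]
= ¬¬Y   [double negation]
= Y   [double negation]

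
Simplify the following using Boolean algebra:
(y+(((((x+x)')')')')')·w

(y+x')·w

(y+(((((x+x)')')')')')·w
= (y+((((x')')')')')·w   (idempotence)
= (y+((x')')')·w   (double negation)
= (y+x')·w   (double negation)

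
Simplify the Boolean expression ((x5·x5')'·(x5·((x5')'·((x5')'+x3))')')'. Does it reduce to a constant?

((x5·x5')'·(x5·((x5')'·((x5')'+x3))')')'
= ((x5·x5')'·(x5·((x5')')')')'   — absorption
= ((x5·x5')'·(x5·x5')')'   — double negation
= ((x5·x5')')'   — idempotence
= x5·x5'   — double negation
= 0   — complement

0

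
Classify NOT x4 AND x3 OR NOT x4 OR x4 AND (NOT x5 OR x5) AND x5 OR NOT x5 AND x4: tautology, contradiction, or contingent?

NOT x4 AND x3 OR NOT x4 OR x4 AND (NOT x5 OR x5) AND x5 OR NOT x5 AND x4
= NOT x4 OR x4 AND (NOT x5 OR x5) AND x5 OR NOT x5 AND x4   (absorption)
= NOT x4 OR x4 AND x5 OR NOT x5 AND x4   (complement / identity)
= NOT x4 OR x4   (distribution)
= TRUE   (complement)

tautology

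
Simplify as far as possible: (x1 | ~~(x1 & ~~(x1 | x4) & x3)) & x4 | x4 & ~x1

(x1 | ~~(x1 & ~~(x1 | x4) & x3)) & x4 | x4 & ~x1
= (x1 | x1 & ~~(x1 | x4) & x3) & x4 | x4 & ~x1   [double negation]
= (x1 | x1 & (x1 | x4) & x3) & x4 | x4 & ~x1   [double negation]
= (x1 | x1 & x3) & x4 | x4 & ~x1   [absorption]
= x1 & x4 | x4 & ~x1   [absorption]
= x4   [distribution]

x4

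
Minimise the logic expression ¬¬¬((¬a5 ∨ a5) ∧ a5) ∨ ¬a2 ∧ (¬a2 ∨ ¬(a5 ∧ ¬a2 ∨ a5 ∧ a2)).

¬a5 ∨ ¬a2

¬¬¬((¬a5 ∨ a5) ∧ a5) ∨ ¬a2 ∧ (¬a2 ∨ ¬(a5 ∧ ¬a2 ∨ a5 ∧ a2))
= ¬((¬a5 ∨ a5) ∧ a5) ∨ ¬a2 ∧ (¬a2 ∨ ¬(a5 ∧ ¬a2 ∨ a5 ∧ a2))
= ¬((¬a5 ∨ a5) ∧ a5) ∨ ¬a2 ∧ (¬a2 ∨ ¬a5)
= ¬a5 ∨ ¬a2 ∧ (¬a2 ∨ ¬a5)
= ¬a5 ∨ ¬a2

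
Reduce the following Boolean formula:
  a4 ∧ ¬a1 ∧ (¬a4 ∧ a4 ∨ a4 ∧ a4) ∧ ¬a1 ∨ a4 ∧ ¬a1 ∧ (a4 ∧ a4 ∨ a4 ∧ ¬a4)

a4 ∧ ¬a1 ∧ (¬a4 ∧ a4 ∨ a4 ∧ a4) ∧ ¬a1 ∨ a4 ∧ ¬a1 ∧ (a4 ∧ a4 ∨ a4 ∧ ¬a4)
= a4 ∧ ¬a1 ∧ (¬a4 ∧ a4 ∨ a4 ∧ a4) ∧ ¬a1 ∨ a4 ∧ ¬a1 ∧ a4
= a4 ∧ ¬a1 ∧ ((¬a4 ∧ a4 ∨ a4 ∧ a4) ∧ ¬a1 ∨ a4)
= a4 ∧ ¬a1 ∧ (a4 ∧ ¬a1 ∨ a4)
= a4 ∧ ¬a1

a4 ∧ ¬a1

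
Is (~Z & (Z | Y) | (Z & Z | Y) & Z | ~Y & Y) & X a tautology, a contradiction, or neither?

(~Z & (Z | Y) | (Z & Z | Y) & Z | ~Y & Y) & X
= (~Z & (Z | Y) | (Z | Y) & Z | ~Y & Y) & X   (idempotence)
= (~Z & (Z | Y) | (Z | Y) & Z) & X   (complement / identity)
= (Z | Y) & X   (distribution)
This depends on X, Y, Z, so it is not a constant.

neither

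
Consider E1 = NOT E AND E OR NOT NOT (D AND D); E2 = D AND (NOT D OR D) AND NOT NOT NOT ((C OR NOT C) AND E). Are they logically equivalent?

E1: NOT E AND E OR NOT NOT (D AND D)
    = NOT E AND E OR NOT NOT D   (idempotence)
    = NOT E AND E OR D   (double negation)
    = D   (complement / identity)
E2: D AND (NOT D OR D) AND NOT NOT NOT ((C OR NOT C) AND E)
    = D AND (NOT D OR D) AND NOT ((C OR NOT C) AND E)   (double negation)
    = D AND (NOT D OR D) AND NOT E   (complement / identity)
    = D AND NOT E   (complement / identity)
These differ: at C=0, D=1, E=1, E1 = 1 but E2 = 0.

No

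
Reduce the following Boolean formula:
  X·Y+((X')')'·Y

Y

X·Y+((X')')'·Y
= X·Y+X'·Y
= Y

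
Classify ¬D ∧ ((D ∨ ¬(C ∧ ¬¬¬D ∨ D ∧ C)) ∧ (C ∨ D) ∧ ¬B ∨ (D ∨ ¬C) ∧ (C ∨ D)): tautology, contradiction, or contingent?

¬D ∧ ((D ∨ ¬(C ∧ ¬¬¬D ∨ D ∧ C)) ∧ (C ∨ D) ∧ ¬B ∨ (D ∨ ¬C) ∧ (C ∨ D))
= ¬D ∧ ((D ∨ ¬(C ∧ ¬D ∨ D ∧ C)) ∧ (C ∨ D) ∧ ¬B ∨ (D ∨ ¬C) ∧ (C ∨ D))   [double negation]
= ¬D ∧ ((D ∨ ¬C) ∧ (C ∨ D) ∧ ¬B ∨ (D ∨ ¬C) ∧ (C ∨ D))   [distribution]
= ¬D ∧ (D ∨ ¬C) ∧ (C ∨ D)   [absorption]
= ¬D ∧ (D ∨ ¬C ∧ C)   [distribution]
= ¬D ∧ D   [complement / identity]
= False   [complement]

contradiction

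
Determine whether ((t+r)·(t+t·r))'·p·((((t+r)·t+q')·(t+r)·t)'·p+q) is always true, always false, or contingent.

contingent

((t+r)·(t+t·r))'·p·((((t+r)·t+q')·(t+r)·t)'·p+q)
= ((t+r)·(t+t·r))'·p·(((t+r)·t)'·p+q)
= ((t+r)·t)'·p·(((t+r)·t)'·p+q)
= ((t+r)·t)'·p
= t'·p
This depends on p, t, so it is not a constant.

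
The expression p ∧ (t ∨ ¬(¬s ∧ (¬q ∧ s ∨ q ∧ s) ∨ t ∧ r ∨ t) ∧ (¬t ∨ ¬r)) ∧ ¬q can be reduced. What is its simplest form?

p ∧ ¬q

p ∧ (t ∨ ¬(¬s ∧ (¬q ∧ s ∨ q ∧ s) ∨ t ∧ r ∨ t) ∧ (¬t ∨ ¬r)) ∧ ¬q
= p ∧ (t ∨ ¬(¬s ∧ s ∨ t ∧ r ∨ t) ∧ (¬t ∨ ¬r)) ∧ ¬q   (distribution)
= p ∧ (t ∨ ¬(¬s ∧ s ∨ t) ∧ (¬t ∨ ¬r)) ∧ ¬q   (absorption)
= p ∧ (t ∨ ¬t ∧ (¬t ∨ ¬r)) ∧ ¬q   (complement / identity)
= p ∧ (t ∨ ¬t) ∧ ¬q   (absorption)
= p ∧ ¬q   (complement / identity)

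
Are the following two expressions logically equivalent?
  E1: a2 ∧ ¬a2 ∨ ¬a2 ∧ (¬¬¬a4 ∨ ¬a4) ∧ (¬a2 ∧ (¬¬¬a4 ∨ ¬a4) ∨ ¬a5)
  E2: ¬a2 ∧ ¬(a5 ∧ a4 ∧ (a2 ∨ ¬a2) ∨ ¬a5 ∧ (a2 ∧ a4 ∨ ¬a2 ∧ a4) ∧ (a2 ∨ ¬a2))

Yes

E1: a2 ∧ ¬a2 ∨ ¬a2 ∧ (¬¬¬a4 ∨ ¬a4) ∧ (¬a2 ∧ (¬¬¬a4 ∨ ¬a4) ∨ ¬a5)
    = ¬a2 ∧ (¬¬¬a4 ∨ ¬a4) ∧ (¬a2 ∧ (¬¬¬a4 ∨ ¬a4) ∨ ¬a5)   (complement / identity)
    = ¬a2 ∧ (¬¬¬a4 ∨ ¬a4)   (absorption)
    = ¬a2 ∧ (¬a4 ∨ ¬a4)   (double negation)
    = ¬a2 ∧ ¬a4   (idempotence)
E2: ¬a2 ∧ ¬(a5 ∧ a4 ∧ (a2 ∨ ¬a2) ∨ ¬a5 ∧ (a2 ∧ a4 ∨ ¬a2 ∧ a4) ∧ (a2 ∨ ¬a2))
    = ¬a2 ∧ ¬(a5 ∧ a4 ∧ (a2 ∨ ¬a2) ∨ ¬a5 ∧ a4 ∧ (a2 ∨ ¬a2))   (distribution)
    = ¬a2 ∧ ¬(a4 ∧ (a2 ∨ ¬a2))   (distribution)
    = ¬a2 ∧ ¬a4   (complement / identity)
Both reduce to ¬a2 ∧ ¬a4, so they are equivalent.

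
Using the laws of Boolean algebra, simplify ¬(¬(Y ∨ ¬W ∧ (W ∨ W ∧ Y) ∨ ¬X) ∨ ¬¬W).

(Y ∨ ¬X) ∧ ¬W

¬(¬(Y ∨ ¬W ∧ (W ∨ W ∧ Y) ∨ ¬X) ∨ ¬¬W)
= (Y ∨ ¬W ∧ (W ∨ W ∧ Y) ∨ ¬X) ∧ ¬W   (De Morgan)
= (Y ∨ ¬W ∧ W ∨ ¬X) ∧ ¬W   (absorption)
= (Y ∨ ¬X) ∧ ¬W   (complement / identity)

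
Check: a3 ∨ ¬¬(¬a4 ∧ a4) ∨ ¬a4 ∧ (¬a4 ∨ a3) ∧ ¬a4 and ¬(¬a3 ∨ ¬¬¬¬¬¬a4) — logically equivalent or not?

E1: a3 ∨ ¬¬(¬a4 ∧ a4) ∨ ¬a4 ∧ (¬a4 ∨ a3) ∧ ¬a4
    = a3 ∨ ¬¬(¬a4 ∧ a4) ∨ ¬a4 ∧ ¬a4   [absorption]
    = a3 ∨ ¬a4 ∧ a4 ∨ ¬a4 ∧ ¬a4   [double negation]
    = a3 ∨ ¬a4   [distribution]
E2: ¬(¬a3 ∨ ¬¬¬¬¬¬a4)
    = ¬(¬a3 ∨ ¬¬¬¬a4)   [double negation]
    = a3 ∧ ¬¬¬a4   [De Morgan]
    = a3 ∧ ¬a4   [double negation]
These differ: at a3=0, a4=0, E1 = 1 but E2 = 0.

No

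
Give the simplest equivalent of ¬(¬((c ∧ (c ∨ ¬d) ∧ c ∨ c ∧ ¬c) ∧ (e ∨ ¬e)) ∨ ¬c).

c

¬(¬((c ∧ (c ∨ ¬d) ∧ c ∨ c ∧ ¬c) ∧ (e ∨ ¬e)) ∨ ¬c)
= ¬(¬((c ∧ c ∨ c ∧ ¬c) ∧ (e ∨ ¬e)) ∨ ¬c)   — absorption
= (c ∧ c ∨ c ∧ ¬c) ∧ (e ∨ ¬e) ∧ c   — De Morgan
= c ∧ (e ∨ ¬e) ∧ c   — distribution
= c ∧ c   — complement / identity
= c   — idempotence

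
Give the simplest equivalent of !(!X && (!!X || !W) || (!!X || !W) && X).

!X && W

!(!X && (!!X || !W) || (!!X || !W) && X)
= !(!!X || !W)
= !X && W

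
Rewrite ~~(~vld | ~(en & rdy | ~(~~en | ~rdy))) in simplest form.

~~(~vld | ~(en & rdy | ~(~~en | ~rdy)))
= ~~(~vld | ~(en & rdy | ~en & rdy))   [De Morgan]
= ~vld | ~(en & rdy | ~en & rdy)   [double negation]
= ~vld | ~rdy   [distribution]

~vld | ~rdy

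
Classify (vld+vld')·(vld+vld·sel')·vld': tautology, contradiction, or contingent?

contradiction

(vld+vld')·(vld+vld·sel')·vld'
= (vld+vld·sel')·vld'
= vld·vld'
= 0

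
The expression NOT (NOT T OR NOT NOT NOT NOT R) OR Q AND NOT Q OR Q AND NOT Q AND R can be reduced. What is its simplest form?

T AND NOT R

NOT (NOT T OR NOT NOT NOT NOT R) OR Q AND NOT Q OR Q AND NOT Q AND R
= NOT (NOT T OR NOT NOT NOT NOT R) OR Q AND NOT Q   — absorption
= NOT (NOT T OR NOT NOT R) OR Q AND NOT Q   — double negation
= T AND NOT R OR Q AND NOT Q   — De Morgan
= T AND NOT R   — complement / identity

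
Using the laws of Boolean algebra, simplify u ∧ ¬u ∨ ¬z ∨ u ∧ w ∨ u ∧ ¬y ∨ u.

¬z ∨ u

u ∧ ¬u ∨ ¬z ∨ u ∧ w ∨ u ∧ ¬y ∨ u
= ¬z ∨ u ∧ w ∨ u ∧ ¬y ∨ u   (complement / identity)
= ¬z ∨ u ∧ w ∨ u   (absorption)
= ¬z ∨ u   (absorption)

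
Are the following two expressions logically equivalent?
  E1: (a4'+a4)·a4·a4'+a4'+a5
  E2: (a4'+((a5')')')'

No

E1: (a4'+a4)·a4·a4'+a4'+a5
    = a4·a4'+a4'+a5
    = a4'+a5
E2: (a4'+((a5')')')'
    = a4·(a5')'
    = a4·a5
These differ: at a4=0, a5=0, E1 = 1 but E2 = 0.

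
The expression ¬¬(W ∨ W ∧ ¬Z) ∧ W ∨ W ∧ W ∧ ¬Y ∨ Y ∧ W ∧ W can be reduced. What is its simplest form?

¬¬(W ∨ W ∧ ¬Z) ∧ W ∨ W ∧ W ∧ ¬Y ∨ Y ∧ W ∧ W
= ¬¬W ∧ W ∨ W ∧ W ∧ ¬Y ∨ Y ∧ W ∧ W
= W ∧ W ∨ W ∧ W ∧ ¬Y ∨ Y ∧ W ∧ W
= W ∧ W ∨ W ∧ W
= W ∧ W
= W

W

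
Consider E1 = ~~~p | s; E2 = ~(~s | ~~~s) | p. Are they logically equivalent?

E1: ~~~p | s
    = ~p | s   — double negation
E2: ~(~s | ~~~s) | p
    = ~(~s | ~s) | p   — double negation
    = ~~s | p   — idempotence
    = s | p   — double negation
These differ: at p=0, s=0, E1 = 1 but E2 = 0.

No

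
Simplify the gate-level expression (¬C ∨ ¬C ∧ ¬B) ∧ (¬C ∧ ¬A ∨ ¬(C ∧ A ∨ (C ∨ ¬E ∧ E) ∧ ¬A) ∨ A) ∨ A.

¬C ∨ A

(¬C ∨ ¬C ∧ ¬B) ∧ (¬C ∧ ¬A ∨ ¬(C ∧ A ∨ (C ∨ ¬E ∧ E) ∧ ¬A) ∨ A) ∨ A
= ¬C ∧ (¬C ∧ ¬A ∨ ¬(C ∧ A ∨ (C ∨ ¬E ∧ E) ∧ ¬A) ∨ A) ∨ A   — absorption
= ¬C ∧ (¬C ∧ ¬A ∨ ¬(C ∧ A ∨ C ∧ ¬A) ∨ A) ∨ A   — complement / identity
= ¬C ∧ (¬C ∧ ¬A ∨ ¬C ∨ A) ∨ A   — distribution
= ¬C ∧ (¬C ∨ A) ∨ A   — absorption
= ¬C ∨ A   — absorption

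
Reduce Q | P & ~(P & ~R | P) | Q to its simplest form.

Q | P & ~(P & ~R | P) | Q
= Q | P & ~P | Q
= Q | Q
= Q

Q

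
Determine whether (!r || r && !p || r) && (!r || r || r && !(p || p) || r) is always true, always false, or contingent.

(!r || r && !p || r) && (!r || r || r && !(p || p) || r)
= (!r || r && !p || r) && (!r || r || r && !p || r)
= r && !p || r || !r && (!r || r)
= r && !p || r || !r
= r || !r
= true

always true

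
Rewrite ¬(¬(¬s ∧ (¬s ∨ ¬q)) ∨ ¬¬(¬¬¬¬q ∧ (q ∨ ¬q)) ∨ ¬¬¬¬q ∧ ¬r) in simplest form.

¬(¬(¬s ∧ (¬s ∨ ¬q)) ∨ ¬¬(¬¬¬¬q ∧ (q ∨ ¬q)) ∨ ¬¬¬¬q ∧ ¬r)
= ¬(¬(¬s ∧ (¬s ∨ ¬q)) ∨ ¬¬(¬¬q ∧ (q ∨ ¬q)) ∨ ¬¬¬¬q ∧ ¬r)   [double negation]
= ¬(¬(¬s ∧ (¬s ∨ ¬q)) ∨ ¬¬¬¬q ∨ ¬¬¬¬q ∧ ¬r)   [complement / identity]
= ¬(¬(¬s ∧ (¬s ∨ ¬q)) ∨ ¬¬¬¬q)   [absorption]
= ¬(¬(¬s ∧ (¬s ∨ ¬q)) ∨ ¬¬q)   [double negation]
= ¬s ∧ (¬s ∨ ¬q) ∧ ¬q   [De Morgan]
= ¬s ∧ ¬q   [absorption]

¬s ∧ ¬q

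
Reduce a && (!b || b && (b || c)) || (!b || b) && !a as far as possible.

true

a && (!b || b && (b || c)) || (!b || b) && !a
= a && (!b || b) || (!b || b) && !a
= !b || b
= true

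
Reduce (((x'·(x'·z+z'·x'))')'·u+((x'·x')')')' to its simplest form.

(((x'·(x'·z+z'·x'))')'·u+((x'·x')')')'
= (((x'·x')')'·u+((x'·x')')')'   — distribution
= (((x'·x')')')'   — absorption
= (((x')')')'   — idempotence
= (x')'   — double negation
= x   — double negation

x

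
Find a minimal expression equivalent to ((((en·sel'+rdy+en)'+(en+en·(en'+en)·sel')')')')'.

((((en·sel'+rdy+en)'+(en+en·(en'+en)·sel')')')')'
= (((en·sel'+rdy+en)·(en+en·(en'+en)·sel'))')'   (De Morgan)
= (en·sel'+rdy+en)·(en+en·(en'+en)·sel')   (double negation)
= (en·sel'+rdy+en)·(en+en·sel')   (complement / identity)
= en+(en·sel'+rdy)·en·sel'   (distribution)
= en+en·sel'   (absorption)
= en   (absorption)

en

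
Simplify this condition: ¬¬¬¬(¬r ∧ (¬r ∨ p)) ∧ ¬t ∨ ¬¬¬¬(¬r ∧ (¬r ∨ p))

¬r

¬¬¬¬(¬r ∧ (¬r ∨ p)) ∧ ¬t ∨ ¬¬¬¬(¬r ∧ (¬r ∨ p))
= ¬¬¬¬(¬r ∧ (¬r ∨ p))   [absorption]
= ¬¬¬¬¬r   [absorption]
= ¬¬¬r   [double negation]
= ¬r   [double negation]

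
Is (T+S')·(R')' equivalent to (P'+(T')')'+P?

No

E1: (T+S')·(R')'
    = (T+S')·R   [double negation]
E2: (P'+(T')')'+P
    = P·T'+P   [De Morgan]
    = P   [absorption]
These differ: at P=1, R=0, S=0, T=0, E1 = 0 but E2 = 1.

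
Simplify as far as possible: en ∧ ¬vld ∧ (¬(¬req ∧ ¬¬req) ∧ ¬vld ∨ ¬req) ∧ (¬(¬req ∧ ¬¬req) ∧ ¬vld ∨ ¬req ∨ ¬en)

en ∧ ¬vld ∧ (¬(¬req ∧ ¬¬req) ∧ ¬vld ∨ ¬req) ∧ (¬(¬req ∧ ¬¬req) ∧ ¬vld ∨ ¬req ∨ ¬en)
= en ∧ ¬vld ∧ (¬(¬req ∧ ¬¬req) ∧ ¬vld ∨ ¬req)
= en ∧ ¬vld ∧ ((req ∨ ¬req) ∧ ¬vld ∨ ¬req)
= en ∧ ¬vld ∧ (¬vld ∨ ¬req)
= en ∧ ¬vld

en ∧ ¬vld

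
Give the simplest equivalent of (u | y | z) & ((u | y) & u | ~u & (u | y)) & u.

(u | y | z) & ((u | y) & u | ~u & (u | y)) & u
= (u | y | z) & (u | y) & u   (distribution)
= (u | y) & u   (absorption)
= u   (absorption)

u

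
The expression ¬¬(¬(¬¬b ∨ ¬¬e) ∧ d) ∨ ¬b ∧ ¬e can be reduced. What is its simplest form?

¬b ∧ ¬e

¬¬(¬(¬¬b ∨ ¬¬e) ∧ d) ∨ ¬b ∧ ¬e
= ¬¬(¬b ∧ ¬e ∧ d) ∨ ¬b ∧ ¬e   — De Morgan
= ¬b ∧ ¬e ∧ d ∨ ¬b ∧ ¬e   — double negation
= ¬b ∧ ¬e   — absorption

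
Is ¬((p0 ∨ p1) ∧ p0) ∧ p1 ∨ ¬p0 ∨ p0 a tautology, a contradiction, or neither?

tautology

¬((p0 ∨ p1) ∧ p0) ∧ p1 ∨ ¬p0 ∨ p0
= ¬p0 ∧ p1 ∨ ¬p0 ∨ p0
= ¬p0 ∨ p0
= True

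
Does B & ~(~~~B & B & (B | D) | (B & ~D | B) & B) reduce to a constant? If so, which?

B & ~(~~~B & B & (B | D) | (B & ~D | B) & B)
= B & ~(~B & B & (B | D) | (B & ~D | B) & B)
= B & ~(~B & B | (B & ~D | B) & B)
= B & ~(~B & B | B & B)
= B & ~B
= 0

yes, False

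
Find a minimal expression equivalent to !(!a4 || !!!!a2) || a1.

!(!a4 || !!!!a2) || a1
= !(!a4 || !!a2) || a1   — double negation
= a4 && !a2 || a1   — De Morgan

a4 && !a2 || a1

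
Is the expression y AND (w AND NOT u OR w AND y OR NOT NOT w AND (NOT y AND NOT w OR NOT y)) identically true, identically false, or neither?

neither

y AND (w AND NOT u OR w AND y OR NOT NOT w AND (NOT y AND NOT w OR NOT y))
= y AND (w AND NOT u OR w AND y OR w AND (NOT y AND NOT w OR NOT y))   (double negation)
= y AND (w AND NOT u OR w AND y OR w AND NOT y)   (absorption)
= y AND (w AND NOT u OR w)   (distribution)
= y AND w   (absorption)
This depends on w, y, so it is not a constant.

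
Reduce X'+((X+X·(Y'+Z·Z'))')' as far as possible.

1

X'+((X+X·(Y'+Z·Z'))')'
= X'+((X+X·Y')')'   [complement / identity]
= X'+(X')'   [absorption]
= X'+X   [double negation]
= 1   [complement]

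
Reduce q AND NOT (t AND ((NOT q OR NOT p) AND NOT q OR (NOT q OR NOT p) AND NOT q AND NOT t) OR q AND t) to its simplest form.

q AND NOT (t AND ((NOT q OR NOT p) AND NOT q OR (NOT q OR NOT p) AND NOT q AND NOT t) OR q AND t)
= q AND NOT (t AND (NOT q OR NOT p) AND NOT q OR q AND t)   [absorption]
= q AND NOT (t AND NOT q OR q AND t)   [absorption]
= q AND NOT t   [distribution]

q AND NOT t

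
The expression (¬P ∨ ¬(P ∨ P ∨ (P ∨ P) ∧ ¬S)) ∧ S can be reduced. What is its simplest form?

(¬P ∨ ¬(P ∨ P ∨ (P ∨ P) ∧ ¬S)) ∧ S
= (¬P ∨ ¬(P ∨ P)) ∧ S
= (¬P ∨ ¬P) ∧ S
= ¬P ∧ S

¬P ∧ S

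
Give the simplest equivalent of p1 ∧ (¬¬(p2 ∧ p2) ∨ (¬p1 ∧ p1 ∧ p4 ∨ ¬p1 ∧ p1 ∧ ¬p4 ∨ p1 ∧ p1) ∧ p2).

p1 ∧ p2

p1 ∧ (¬¬(p2 ∧ p2) ∨ (¬p1 ∧ p1 ∧ p4 ∨ ¬p1 ∧ p1 ∧ ¬p4 ∨ p1 ∧ p1) ∧ p2)
= p1 ∧ (¬¬(p2 ∧ p2) ∨ (¬p1 ∧ p1 ∨ p1 ∧ p1) ∧ p2)   [distribution]
= p1 ∧ (p2 ∧ p2 ∨ (¬p1 ∧ p1 ∨ p1 ∧ p1) ∧ p2)   [double negation]
= p1 ∧ (p2 ∧ p2 ∨ p1 ∧ p2)   [distribution]
= p1 ∧ (p2 ∨ p1) ∧ p2   [distribution]
= p1 ∧ p2   [absorption]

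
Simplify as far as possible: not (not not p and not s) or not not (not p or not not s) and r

not p or s

not (not not p and not s) or not not (not p or not not s) and r
= not (not not p and not s) or not not (not p or s) and r   [double negation]
= not p or s or not not (not p or s) and r   [De Morgan]
= not p or s or (not p or s) and r   [double negation]
= not p or s   [absorption]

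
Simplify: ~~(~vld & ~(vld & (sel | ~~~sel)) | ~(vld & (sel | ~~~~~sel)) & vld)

~~(~vld & ~(vld & (sel | ~~~sel)) | ~(vld & (sel | ~~~~~sel)) & vld)
= ~~(~vld & ~(vld & (sel | ~~~sel)) | ~(vld & (sel | ~~~sel)) & vld)   — double negation
= ~vld & ~(vld & (sel | ~~~sel)) | ~(vld & (sel | ~~~sel)) & vld   — double negation
= ~(vld & (sel | ~~~sel))   — distribution
= ~(vld & (sel | ~sel))   — double negation
= ~vld   — complement / identity

~vld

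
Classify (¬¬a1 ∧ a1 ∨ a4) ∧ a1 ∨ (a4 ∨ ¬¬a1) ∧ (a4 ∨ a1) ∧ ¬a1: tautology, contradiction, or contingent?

contingent

(¬¬a1 ∧ a1 ∨ a4) ∧ a1 ∨ (a4 ∨ ¬¬a1) ∧ (a4 ∨ a1) ∧ ¬a1
= (¬¬a1 ∧ a1 ∨ a4) ∧ a1 ∨ (¬¬a1 ∧ a1 ∨ a4) ∧ ¬a1   [distribution]
= ¬¬a1 ∧ a1 ∨ a4   [distribution]
= a1 ∧ a1 ∨ a4   [double negation]
= a1 ∨ a4   [idempotence]
This depends on a1, a4, so it is not a constant.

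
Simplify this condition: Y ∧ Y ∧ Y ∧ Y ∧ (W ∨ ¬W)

Y

Y ∧ Y ∧ Y ∧ Y ∧ (W ∨ ¬W)
= Y ∧ Y ∧ (W ∨ ¬W)   (idempotence)
= Y ∧ Y   (complement / identity)
= Y   (idempotence)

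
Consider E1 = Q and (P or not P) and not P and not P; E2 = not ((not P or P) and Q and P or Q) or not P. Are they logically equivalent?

No

E1: Q and (P or not P) and not P and not P
    = Q and (P or not P) and not P   [idempotence]
    = Q and not P   [complement / identity]
E2: not ((not P or P) and Q and P or Q) or not P
    = not (Q and P or Q) or not P   [complement / identity]
    = not Q or not P   [absorption]
These differ: at P=0, Q=0, E1 = 0 but E2 = 1.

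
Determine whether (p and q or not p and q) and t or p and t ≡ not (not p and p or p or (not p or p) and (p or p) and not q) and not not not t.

E1: (p and q or not p and q) and t or p and t
    = q and t or p and t   (distribution)
    = t and (q or p)   (distribution)
E2: not (not p and p or p or (not p or p) and (p or p) and not q) and not not not t
    = not (not p and p or p or (not p and p or p) and not q) and not not not t   (distribution)
    = not (not p and p or p or (not p and p or p) and not q) and not t   (double negation)
    = not (not p and p or p) and not t   (absorption)
    = not p and not t   (complement / identity)
These differ: at p=1, q=1, t=1, E1 = 1 but E2 = 0.

No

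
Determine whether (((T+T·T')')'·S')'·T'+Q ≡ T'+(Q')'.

Yes

E1: (((T+T·T')')'·S')'·T'+Q
    = ((T+T·T')'+S)·T'+Q
    = (T'+S)·T'+Q
    = T'+Q
E2: T'+(Q')'
    = T'+Q
Both reduce to T'+Q, so they are equivalent.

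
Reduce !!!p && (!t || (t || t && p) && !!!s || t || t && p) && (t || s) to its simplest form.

!p && (t || s)

!!!p && (!t || (t || t && p) && !!!s || t || t && p) && (t || s)
= !!!p && (!t || (t || t && p) && !s || t || t && p) && (t || s)
= !!!p && (!t || t || t && p) && (t || s)
= !!!p && (!t || t) && (t || s)
= !!!p && (t || s)
= !p && (t || s)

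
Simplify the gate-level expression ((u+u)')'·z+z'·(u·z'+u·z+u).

u

((u+u)')'·z+z'·(u·z'+u·z+u)
= (u+u)·z+z'·(u·z'+u·z+u)
= (u+u)·z+z'·(u+u)
= u+u
= u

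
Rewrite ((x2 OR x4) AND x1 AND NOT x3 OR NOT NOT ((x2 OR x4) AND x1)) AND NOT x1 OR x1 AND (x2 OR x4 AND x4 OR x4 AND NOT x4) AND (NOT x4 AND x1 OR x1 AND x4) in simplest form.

(x2 OR x4) AND x1

((x2 OR x4) AND x1 AND NOT x3 OR NOT NOT ((x2 OR x4) AND x1)) AND NOT x1 OR x1 AND (x2 OR x4 AND x4 OR x4 AND NOT x4) AND (NOT x4 AND x1 OR x1 AND x4)
= ((x2 OR x4) AND x1 AND NOT x3 OR (x2 OR x4) AND x1) AND NOT x1 OR x1 AND (x2 OR x4 AND x4 OR x4 AND NOT x4) AND (NOT x4 AND x1 OR x1 AND x4)   — double negation
= ((x2 OR x4) AND x1 AND NOT x3 OR (x2 OR x4) AND x1) AND NOT x1 OR x1 AND (x2 OR x4) AND (NOT x4 AND x1 OR x1 AND x4)   — distribution
= (x2 OR x4) AND x1 AND NOT x1 OR x1 AND (x2 OR x4) AND (NOT x4 AND x1 OR x1 AND x4)   — absorption
= (x2 OR x4) AND x1 AND NOT x1 OR x1 AND (x2 OR x4) AND x1   — distribution
= (x2 OR x4) AND x1   — distribution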